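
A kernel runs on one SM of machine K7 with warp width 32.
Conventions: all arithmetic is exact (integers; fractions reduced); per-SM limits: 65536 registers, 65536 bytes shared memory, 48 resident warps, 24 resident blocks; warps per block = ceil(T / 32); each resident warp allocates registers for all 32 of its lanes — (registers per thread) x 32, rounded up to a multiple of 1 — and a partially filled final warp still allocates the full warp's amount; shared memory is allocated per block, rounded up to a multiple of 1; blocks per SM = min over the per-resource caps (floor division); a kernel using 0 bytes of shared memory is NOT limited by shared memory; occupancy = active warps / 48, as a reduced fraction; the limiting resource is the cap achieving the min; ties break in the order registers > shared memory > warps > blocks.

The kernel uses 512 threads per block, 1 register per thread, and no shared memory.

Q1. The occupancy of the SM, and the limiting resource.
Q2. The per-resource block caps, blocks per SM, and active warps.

Answer: occupancy 1, limited by warps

registers: 128 blocks
shared memory: no limit (kernel uses none)
warps: 3 blocks
blocks: 24 blocks

Answer: 3 blocks, 48 active warps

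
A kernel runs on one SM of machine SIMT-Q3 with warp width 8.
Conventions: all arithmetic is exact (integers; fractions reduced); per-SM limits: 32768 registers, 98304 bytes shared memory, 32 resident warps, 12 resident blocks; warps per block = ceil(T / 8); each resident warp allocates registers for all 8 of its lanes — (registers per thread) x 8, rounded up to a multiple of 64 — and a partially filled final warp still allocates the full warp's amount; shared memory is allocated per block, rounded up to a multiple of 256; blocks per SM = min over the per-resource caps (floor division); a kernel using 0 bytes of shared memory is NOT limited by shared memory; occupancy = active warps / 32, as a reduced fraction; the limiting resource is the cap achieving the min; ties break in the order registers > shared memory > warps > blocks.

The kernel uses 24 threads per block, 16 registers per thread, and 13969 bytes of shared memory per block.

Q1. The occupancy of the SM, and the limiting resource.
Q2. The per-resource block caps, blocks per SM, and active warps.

Answer: occupancy 9/16, limited by shared memory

registers: 85 blocks
shared memory: 6 blocks
warps: 10 blocks
blocks: 12 blocks

Answer: 6 blocks, 18 active warps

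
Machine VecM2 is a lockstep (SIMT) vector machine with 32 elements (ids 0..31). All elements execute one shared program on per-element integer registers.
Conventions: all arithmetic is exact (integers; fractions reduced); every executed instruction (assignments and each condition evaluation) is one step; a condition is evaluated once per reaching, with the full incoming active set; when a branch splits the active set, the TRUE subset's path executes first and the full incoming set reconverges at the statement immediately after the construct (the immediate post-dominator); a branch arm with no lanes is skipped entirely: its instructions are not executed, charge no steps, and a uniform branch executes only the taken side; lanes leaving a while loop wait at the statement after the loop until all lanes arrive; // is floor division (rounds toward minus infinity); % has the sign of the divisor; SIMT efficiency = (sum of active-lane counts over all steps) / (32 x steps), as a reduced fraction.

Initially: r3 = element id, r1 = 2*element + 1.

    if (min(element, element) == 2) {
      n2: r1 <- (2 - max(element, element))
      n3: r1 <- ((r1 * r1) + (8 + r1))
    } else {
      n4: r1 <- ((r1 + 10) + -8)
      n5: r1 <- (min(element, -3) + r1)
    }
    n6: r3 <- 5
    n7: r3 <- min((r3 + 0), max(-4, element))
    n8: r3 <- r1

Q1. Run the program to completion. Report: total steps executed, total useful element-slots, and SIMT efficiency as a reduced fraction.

Answer: 8 steps, 192 useful, 3/4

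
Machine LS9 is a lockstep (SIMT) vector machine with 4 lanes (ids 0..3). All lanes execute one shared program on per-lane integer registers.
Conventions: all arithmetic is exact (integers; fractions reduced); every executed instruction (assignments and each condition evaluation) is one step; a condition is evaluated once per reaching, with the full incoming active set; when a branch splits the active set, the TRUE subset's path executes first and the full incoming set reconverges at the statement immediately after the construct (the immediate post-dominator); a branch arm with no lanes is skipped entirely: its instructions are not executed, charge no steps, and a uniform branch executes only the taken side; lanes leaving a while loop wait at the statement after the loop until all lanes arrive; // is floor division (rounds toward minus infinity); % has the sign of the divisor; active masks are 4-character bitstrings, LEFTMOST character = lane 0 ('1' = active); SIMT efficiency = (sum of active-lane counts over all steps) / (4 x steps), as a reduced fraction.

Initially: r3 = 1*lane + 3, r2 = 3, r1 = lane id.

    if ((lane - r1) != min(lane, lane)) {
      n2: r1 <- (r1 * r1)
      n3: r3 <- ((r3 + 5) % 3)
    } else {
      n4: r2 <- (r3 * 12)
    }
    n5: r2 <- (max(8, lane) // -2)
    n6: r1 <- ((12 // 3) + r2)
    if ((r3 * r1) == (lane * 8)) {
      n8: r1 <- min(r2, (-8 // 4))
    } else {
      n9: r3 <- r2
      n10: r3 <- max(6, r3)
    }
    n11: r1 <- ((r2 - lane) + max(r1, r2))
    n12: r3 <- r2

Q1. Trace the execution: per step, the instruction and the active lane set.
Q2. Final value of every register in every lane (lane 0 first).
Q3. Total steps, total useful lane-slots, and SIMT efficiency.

step 0: eval ((lane - r1) != min(lane, lane)) 1111
step 1: r1 <- (r1 * r1)              0111
step 2: r3 <- ((r3 + 5) % 3)         0111
step 3: r2 <- (r3 * 12)              1000
step 4: r2 <- (max(8, lane) // -2)   1111
step 5: r1 <- ((12 // 3) + r2)       1111
step 6: eval ((r3 * r1) == (lane * 8)) 1111
step 7: r1 <- min(r2, (-8 // 4))     1000
step 8: r3 <- r2                     0111
step 9: r3 <- max(6, r3)             0111
step 10: r1 <- ((r2 - lane) + max(r1, r2)) 1111
step 11: r3 <- r2                     1111

Answer: 12 steps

r3: -4,-4,-4,-4
r2: -4,-4,-4,-4
r1: -8,-5,-6,-7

steps = 12; useful = 38; efficiency = 38/48 = 19/24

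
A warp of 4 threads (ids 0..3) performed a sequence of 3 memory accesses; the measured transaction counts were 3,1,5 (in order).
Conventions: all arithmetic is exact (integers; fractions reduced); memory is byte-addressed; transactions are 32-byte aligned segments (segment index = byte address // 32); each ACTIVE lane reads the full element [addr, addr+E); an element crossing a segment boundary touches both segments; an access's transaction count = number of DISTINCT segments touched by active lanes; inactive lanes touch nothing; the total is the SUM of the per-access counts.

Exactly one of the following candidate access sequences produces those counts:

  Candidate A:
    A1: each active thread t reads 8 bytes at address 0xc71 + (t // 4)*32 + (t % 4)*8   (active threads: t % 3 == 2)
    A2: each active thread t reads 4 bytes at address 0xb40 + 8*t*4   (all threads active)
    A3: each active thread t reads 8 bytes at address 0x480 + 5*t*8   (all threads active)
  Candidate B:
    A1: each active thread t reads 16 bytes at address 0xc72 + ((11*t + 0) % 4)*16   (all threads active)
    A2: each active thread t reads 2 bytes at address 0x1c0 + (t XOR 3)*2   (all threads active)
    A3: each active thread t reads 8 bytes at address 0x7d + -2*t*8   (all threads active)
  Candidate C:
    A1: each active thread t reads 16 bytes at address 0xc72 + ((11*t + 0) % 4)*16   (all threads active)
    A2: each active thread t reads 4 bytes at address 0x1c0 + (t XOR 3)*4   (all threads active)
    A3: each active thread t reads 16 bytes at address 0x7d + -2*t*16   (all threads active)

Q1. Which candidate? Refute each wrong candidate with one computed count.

A: A1 gives 1 transaction, not 3
B: A3 gives 3 transactions, not 5
C: all counts match (3,1,5)

Answer: C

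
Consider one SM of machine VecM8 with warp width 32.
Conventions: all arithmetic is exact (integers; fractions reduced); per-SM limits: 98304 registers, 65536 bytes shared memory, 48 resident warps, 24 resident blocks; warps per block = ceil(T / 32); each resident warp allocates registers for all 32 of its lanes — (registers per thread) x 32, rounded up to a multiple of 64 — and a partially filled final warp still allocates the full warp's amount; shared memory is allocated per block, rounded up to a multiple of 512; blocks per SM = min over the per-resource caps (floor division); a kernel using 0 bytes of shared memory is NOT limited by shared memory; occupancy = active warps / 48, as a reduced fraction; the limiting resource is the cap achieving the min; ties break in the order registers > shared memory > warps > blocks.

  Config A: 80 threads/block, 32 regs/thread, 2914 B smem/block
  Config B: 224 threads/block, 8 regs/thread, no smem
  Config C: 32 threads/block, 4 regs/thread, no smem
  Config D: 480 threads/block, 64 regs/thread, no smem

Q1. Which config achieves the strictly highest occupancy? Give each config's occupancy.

occupancies: A 1, B 7/8, C 1/2, D 15/16

Answer: A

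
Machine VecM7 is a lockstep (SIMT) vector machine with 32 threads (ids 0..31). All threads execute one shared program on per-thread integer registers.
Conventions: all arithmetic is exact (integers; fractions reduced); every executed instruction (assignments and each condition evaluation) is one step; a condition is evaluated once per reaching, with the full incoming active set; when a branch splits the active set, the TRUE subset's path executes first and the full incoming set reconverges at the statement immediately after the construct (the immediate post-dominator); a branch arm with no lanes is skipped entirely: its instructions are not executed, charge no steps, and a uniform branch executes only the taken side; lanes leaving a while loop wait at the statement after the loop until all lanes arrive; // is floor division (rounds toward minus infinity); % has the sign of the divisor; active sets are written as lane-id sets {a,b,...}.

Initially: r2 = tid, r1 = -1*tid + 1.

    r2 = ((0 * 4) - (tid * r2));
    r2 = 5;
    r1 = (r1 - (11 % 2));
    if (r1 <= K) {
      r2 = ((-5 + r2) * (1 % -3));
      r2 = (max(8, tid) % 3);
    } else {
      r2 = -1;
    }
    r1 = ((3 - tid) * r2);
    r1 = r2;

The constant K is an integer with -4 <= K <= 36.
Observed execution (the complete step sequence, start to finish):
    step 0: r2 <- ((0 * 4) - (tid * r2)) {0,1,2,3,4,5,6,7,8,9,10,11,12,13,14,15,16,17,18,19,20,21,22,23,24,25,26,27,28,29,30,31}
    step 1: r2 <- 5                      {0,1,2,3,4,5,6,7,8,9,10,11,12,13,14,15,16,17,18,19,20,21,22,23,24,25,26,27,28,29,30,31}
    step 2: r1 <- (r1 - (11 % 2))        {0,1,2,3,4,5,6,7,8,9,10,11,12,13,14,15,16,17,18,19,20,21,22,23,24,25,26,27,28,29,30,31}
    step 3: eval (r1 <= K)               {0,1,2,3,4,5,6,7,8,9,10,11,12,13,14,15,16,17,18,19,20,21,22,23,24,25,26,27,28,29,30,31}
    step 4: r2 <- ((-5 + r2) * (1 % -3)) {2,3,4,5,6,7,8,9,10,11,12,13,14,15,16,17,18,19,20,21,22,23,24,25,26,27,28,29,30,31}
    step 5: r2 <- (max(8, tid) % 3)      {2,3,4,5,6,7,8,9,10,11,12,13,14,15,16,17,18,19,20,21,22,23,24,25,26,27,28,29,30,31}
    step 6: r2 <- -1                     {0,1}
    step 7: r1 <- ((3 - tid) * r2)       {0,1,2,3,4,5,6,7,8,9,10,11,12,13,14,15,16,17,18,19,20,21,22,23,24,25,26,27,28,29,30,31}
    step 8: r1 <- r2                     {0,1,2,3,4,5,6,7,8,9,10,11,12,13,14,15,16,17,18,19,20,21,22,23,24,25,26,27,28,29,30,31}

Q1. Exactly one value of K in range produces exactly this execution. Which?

Answer: K = -2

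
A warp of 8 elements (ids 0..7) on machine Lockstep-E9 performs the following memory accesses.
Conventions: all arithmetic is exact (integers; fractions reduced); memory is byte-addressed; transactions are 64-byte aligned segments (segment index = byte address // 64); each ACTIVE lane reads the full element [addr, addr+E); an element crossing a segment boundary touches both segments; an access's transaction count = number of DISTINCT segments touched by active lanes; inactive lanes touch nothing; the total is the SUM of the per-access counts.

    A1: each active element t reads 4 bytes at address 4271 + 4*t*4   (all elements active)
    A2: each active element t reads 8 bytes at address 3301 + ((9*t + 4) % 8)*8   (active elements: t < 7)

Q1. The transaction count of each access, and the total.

A1: 3 transactions
A2: 2 transactions

Answer: 3,2; total 5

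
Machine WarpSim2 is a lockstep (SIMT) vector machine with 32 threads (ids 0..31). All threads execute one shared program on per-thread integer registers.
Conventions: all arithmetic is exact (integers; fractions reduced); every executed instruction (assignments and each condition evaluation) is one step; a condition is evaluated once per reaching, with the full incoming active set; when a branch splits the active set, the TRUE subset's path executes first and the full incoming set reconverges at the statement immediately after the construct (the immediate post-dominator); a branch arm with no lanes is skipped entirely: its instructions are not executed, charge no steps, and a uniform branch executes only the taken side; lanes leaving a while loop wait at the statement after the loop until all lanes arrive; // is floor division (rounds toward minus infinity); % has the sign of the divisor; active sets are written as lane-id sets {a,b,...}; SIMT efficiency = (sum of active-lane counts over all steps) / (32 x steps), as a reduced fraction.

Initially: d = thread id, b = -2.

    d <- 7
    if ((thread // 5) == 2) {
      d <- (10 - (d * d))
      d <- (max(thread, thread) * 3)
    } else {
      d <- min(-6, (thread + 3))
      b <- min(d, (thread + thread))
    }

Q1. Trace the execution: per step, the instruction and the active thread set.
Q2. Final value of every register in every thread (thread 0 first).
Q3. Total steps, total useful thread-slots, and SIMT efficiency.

step 0: d <- 7                       {0,1,2,3,4,5,6,7,8,9,10,11,12,13,14,15,16,17,18,19,20,21,22,23,24,25,26,27,28,29,30,31}
step 1: eval ((thread // 5) == 2)    {0,1,2,3,4,5,6,7,8,9,10,11,12,13,14,15,16,17,18,19,20,21,22,23,24,25,26,27,28,29,30,31}
step 2: d <- (10 - (d * d))          {10,11,12,13,14}
step 3: d <- (max(thread, thread) * 3) {10,11,12,13,14}
step 4: d <- min(-6, (thread + 3))   {0,1,2,3,4,5,6,7,8,9,15,16,17,18,19,20,21,22,23,24,25,26,27,28,29,30,31}
step 5: b <- min(d, (thread + thread)) {0,1,2,3,4,5,6,7,8,9,15,16,17,18,19,20,21,22,23,24,25,26,27,28,29,30,31}

Answer: 6 steps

d: -6,-6,-6,-6,-6,-6,-6,-6,-6,-6,30,33,36,39,42,-6,-6,-6,-6,-6,-6,-6,-6,-6,-6,-6,-6,-6,-6,-6,-6,-6
b: -6,-6,-6,-6,-6,-6,-6,-6,-6,-6,-2,-2,-2,-2,-2,-6,-6,-6,-6,-6,-6,-6,-6,-6,-6,-6,-6,-6,-6,-6,-6,-6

steps = 6; useful = 128; efficiency = 128/192 = 2/3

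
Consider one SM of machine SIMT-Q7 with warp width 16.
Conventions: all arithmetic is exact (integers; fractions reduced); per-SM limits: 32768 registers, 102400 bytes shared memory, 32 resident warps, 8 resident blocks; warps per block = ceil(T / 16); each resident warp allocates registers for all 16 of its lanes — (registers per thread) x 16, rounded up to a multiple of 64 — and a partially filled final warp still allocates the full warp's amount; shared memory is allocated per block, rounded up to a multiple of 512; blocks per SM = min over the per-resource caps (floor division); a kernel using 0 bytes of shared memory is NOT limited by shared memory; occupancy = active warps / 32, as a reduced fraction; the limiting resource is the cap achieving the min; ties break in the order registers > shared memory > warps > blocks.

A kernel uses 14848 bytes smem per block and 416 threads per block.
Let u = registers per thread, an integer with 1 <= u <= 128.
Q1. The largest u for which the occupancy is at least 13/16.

Answer: u = 76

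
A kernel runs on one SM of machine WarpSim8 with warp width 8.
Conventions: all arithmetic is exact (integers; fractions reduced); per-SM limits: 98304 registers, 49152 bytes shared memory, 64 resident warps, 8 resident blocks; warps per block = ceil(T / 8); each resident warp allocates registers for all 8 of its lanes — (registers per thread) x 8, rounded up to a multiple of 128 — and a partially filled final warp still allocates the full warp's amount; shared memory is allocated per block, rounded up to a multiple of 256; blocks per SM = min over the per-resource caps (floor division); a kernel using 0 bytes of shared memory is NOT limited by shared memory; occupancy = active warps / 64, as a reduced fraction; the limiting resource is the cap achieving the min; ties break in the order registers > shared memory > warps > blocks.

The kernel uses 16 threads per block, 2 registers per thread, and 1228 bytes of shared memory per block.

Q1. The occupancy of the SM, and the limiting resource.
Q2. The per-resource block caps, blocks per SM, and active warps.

Answer: occupancy 1/4, limited by blocks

registers: 384 blocks
shared memory: 38 blocks
warps: 32 blocks
blocks: 8 blocks

Answer: 8 blocks, 16 active warps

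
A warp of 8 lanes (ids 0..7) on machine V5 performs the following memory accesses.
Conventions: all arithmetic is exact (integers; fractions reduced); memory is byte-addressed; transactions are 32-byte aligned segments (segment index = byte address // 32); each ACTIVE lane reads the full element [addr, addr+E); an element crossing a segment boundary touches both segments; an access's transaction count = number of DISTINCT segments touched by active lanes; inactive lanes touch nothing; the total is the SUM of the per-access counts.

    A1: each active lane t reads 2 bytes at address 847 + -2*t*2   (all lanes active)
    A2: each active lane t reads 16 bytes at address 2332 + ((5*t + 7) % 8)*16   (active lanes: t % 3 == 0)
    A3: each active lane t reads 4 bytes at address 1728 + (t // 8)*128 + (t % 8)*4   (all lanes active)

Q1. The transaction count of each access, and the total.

A1: 2 transactions
A2: 2 transactions
A3: 1 transaction

Answer: 2,2,1; total 5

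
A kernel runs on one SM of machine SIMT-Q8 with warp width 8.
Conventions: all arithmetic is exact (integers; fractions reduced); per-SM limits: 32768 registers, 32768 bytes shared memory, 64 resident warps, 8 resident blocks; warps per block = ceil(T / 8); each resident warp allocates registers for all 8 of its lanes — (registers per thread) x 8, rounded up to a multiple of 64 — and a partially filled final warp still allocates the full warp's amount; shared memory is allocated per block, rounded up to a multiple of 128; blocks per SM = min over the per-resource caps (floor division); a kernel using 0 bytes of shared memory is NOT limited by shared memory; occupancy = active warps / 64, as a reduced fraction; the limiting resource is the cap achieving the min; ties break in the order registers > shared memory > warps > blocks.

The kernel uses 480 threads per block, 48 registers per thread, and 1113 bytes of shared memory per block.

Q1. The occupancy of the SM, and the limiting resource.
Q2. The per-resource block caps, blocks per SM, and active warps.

Answer: occupancy 15/16, limited by registers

registers: 1 block
shared memory: 28 blocks
warps: 1 block
blocks: 8 blocks

Answer: 1 block, 60 active warps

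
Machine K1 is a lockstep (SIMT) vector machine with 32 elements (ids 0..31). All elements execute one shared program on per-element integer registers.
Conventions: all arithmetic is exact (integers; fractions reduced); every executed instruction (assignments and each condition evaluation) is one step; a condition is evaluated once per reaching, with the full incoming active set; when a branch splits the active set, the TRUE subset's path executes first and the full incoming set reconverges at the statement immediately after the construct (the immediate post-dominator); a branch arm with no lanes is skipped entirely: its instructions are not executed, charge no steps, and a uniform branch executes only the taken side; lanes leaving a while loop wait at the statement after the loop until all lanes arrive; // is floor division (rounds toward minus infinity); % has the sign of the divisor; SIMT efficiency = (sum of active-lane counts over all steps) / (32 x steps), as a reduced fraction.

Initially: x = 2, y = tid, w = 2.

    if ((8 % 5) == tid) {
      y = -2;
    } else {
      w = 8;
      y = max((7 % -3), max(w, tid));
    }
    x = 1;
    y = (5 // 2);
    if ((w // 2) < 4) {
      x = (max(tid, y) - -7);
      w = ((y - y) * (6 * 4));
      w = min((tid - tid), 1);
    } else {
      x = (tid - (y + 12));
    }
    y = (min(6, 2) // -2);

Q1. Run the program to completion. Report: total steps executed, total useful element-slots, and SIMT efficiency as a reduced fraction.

Answer: 12 steps, 257 useful, 257/384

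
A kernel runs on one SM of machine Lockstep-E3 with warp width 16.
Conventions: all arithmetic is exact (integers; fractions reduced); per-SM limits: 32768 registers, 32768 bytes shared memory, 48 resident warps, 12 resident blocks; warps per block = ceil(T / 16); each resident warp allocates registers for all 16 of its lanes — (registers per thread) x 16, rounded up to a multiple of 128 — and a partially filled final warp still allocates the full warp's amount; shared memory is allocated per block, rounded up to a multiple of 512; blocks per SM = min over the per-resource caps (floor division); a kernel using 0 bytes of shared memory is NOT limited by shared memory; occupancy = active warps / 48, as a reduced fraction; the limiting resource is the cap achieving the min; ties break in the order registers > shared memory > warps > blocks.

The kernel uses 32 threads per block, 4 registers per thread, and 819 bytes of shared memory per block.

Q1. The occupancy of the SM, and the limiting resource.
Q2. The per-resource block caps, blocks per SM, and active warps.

Answer: occupancy 1/2, limited by blocks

registers: 128 blocks
shared memory: 32 blocks
warps: 24 blocks
blocks: 12 blocks

Answer: 12 blocks, 24 active warps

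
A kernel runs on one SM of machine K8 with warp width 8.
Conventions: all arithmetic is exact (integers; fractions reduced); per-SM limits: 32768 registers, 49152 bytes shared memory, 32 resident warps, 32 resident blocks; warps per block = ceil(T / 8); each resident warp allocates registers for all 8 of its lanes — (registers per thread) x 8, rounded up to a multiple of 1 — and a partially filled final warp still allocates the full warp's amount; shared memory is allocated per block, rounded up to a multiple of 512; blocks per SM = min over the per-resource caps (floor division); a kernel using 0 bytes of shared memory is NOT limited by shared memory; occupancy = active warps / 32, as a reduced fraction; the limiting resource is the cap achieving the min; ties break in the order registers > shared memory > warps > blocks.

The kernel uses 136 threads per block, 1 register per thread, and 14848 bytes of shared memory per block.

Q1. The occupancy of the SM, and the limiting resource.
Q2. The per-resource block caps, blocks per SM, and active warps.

Answer: occupancy 17/32, limited by warps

registers: 240 blocks
shared memory: 3 blocks
warps: 1 block
blocks: 32 blocks

Answer: 1 block, 17 active warps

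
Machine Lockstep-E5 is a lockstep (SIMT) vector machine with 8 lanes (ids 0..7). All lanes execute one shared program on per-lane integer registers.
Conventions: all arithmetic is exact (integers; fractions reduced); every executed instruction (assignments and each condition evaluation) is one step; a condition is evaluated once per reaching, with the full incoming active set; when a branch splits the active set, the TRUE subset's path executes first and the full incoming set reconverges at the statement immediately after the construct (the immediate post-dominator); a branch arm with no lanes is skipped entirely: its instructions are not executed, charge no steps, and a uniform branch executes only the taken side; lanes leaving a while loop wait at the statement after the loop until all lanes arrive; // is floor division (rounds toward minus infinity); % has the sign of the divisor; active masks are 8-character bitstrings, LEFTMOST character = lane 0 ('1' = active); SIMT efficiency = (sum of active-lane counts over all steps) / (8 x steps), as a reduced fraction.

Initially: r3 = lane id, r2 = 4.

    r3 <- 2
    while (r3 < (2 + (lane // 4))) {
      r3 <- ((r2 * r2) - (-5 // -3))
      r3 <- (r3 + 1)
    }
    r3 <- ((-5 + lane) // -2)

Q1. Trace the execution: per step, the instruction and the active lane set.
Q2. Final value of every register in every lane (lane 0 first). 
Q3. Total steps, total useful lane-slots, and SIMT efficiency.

step 0: r3 <- 2                      11111111
step 1: eval (r3 < (2 + (lane // 4))) 11111111
step 2: r3 <- ((r2 * r2) - (-5 // -3)) 00001111
step 3: r3 <- (r3 + 1)               00001111
step 4: eval (r3 < (2 + (lane // 4))) 00001111
step 5: r3 <- ((-5 + lane) // -2)    11111111

Answer: 6 steps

r3: 2,2,1,1,0,0,-1,-1
r2: 4,4,4,4,4,4,4,4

steps = 6; useful = 36; efficiency = 36/48 = 3/4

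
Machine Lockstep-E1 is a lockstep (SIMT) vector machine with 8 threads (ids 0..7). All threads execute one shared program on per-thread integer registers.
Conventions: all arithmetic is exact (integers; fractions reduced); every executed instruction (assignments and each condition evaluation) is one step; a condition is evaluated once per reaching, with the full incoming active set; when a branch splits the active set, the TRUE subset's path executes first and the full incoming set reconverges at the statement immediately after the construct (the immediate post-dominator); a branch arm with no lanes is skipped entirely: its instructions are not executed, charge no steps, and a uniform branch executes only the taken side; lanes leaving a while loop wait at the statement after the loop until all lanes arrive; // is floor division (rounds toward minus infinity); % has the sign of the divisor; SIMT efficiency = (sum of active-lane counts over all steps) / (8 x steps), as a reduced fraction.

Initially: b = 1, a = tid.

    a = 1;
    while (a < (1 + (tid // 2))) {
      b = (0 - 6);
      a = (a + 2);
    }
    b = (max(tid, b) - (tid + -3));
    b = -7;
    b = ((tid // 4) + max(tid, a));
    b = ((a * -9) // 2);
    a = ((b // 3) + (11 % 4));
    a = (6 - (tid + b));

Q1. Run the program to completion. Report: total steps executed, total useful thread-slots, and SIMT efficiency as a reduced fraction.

Answer: 14 steps, 88 useful, 11/14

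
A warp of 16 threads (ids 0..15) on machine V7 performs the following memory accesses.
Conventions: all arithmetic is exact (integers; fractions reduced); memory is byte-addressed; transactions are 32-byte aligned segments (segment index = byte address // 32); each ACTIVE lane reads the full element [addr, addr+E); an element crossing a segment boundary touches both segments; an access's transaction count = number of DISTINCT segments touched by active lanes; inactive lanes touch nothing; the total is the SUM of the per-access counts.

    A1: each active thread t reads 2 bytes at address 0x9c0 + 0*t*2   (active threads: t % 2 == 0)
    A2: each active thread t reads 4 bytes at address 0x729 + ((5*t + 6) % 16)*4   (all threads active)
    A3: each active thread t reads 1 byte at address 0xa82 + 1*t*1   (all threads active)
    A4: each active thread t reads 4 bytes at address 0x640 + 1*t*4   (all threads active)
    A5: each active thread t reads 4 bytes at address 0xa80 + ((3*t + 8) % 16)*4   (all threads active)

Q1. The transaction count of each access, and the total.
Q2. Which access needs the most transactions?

A1: 1 transaction
A2: 3 transactions
A3: 1 transaction
A4: 2 transactions
A5: 2 transactions

Answer: 1,3,1,2,2; total 9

Answer: A2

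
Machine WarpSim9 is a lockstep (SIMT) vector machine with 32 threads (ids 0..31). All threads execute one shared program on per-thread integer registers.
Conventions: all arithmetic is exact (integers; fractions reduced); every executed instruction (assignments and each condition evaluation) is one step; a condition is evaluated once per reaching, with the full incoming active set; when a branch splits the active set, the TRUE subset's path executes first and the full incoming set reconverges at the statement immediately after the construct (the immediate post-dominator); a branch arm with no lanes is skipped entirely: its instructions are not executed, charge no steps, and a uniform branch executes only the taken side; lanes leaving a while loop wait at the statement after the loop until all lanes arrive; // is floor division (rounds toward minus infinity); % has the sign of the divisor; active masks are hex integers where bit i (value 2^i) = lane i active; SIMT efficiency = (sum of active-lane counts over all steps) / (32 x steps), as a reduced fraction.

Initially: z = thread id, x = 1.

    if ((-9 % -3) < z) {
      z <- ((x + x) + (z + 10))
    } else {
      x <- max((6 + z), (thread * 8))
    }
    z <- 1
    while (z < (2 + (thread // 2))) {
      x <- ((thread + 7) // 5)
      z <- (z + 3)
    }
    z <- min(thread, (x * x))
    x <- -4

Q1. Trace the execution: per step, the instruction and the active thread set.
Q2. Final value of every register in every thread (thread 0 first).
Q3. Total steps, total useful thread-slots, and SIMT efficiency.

step 0: eval ((-9 % -3) < z)         0xffffffff
step 1: z <- ((x + x) + (z + 10))    0xfffffffe
step 2: x <- max((6 + z), (thread * 8)) 0x00000001
step 3: z <- 1                       0xffffffff
step 4: eval (z < (2 + (thread // 2))) 0xffffffff
step 5: x <- ((thread + 7) // 5)     0xffffffff
step 6: z <- (z + 3)                 0xffffffff
step 7: eval (z < (2 + (thread // 2))) 0xffffffff
step 8: x <- ((thread + 7) // 5)     0xffffffc0
step 9: z <- (z + 3)                 0xffffffc0
step 10: eval (z < (2 + (thread // 2))) 0xffffffc0
step 11: x <- ((thread + 7) // 5)     0xfffff000
step 12: z <- (z + 3)                 0xfffff000
step 13: eval (z < (2 + (thread // 2))) 0xfffff000
step 14: x <- ((thread + 7) // 5)     0xfffc0000
step 15: z <- (z + 3)                 0xfffc0000
step 16: eval (z < (2 + (thread // 2))) 0xfffc0000
step 17: x <- ((thread + 7) // 5)     0xff000000
step 18: z <- (z + 3)                 0xff000000
step 19: eval (z < (2 + (thread // 2))) 0xff000000
step 20: x <- ((thread + 7) // 5)     0xc0000000
step 21: z <- (z + 3)                 0xc0000000
step 22: eval (z < (2 + (thread // 2))) 0xc0000000
step 23: z <- min(thread, (x * x))    0xffffffff
step 24: x <- -4                      0xffffffff

Answer: 25 steps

z: 0,1,1,3,4,4,4,4,8,9,9,9,9,13,14,15,16,16,18,19,20,21,22,23,24,25,26,27,28,29,30,31
x: -4,-4,-4,-4,-4,-4,-4,-4,-4,-4,-4,-4,-4,-4,-4,-4,-4,-4,-4,-4,-4,-4,-4,-4,-4,-4,-4,-4,-4,-4,-4,-4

steps = 25; useful = 498; efficiency = 498/800 = 249/400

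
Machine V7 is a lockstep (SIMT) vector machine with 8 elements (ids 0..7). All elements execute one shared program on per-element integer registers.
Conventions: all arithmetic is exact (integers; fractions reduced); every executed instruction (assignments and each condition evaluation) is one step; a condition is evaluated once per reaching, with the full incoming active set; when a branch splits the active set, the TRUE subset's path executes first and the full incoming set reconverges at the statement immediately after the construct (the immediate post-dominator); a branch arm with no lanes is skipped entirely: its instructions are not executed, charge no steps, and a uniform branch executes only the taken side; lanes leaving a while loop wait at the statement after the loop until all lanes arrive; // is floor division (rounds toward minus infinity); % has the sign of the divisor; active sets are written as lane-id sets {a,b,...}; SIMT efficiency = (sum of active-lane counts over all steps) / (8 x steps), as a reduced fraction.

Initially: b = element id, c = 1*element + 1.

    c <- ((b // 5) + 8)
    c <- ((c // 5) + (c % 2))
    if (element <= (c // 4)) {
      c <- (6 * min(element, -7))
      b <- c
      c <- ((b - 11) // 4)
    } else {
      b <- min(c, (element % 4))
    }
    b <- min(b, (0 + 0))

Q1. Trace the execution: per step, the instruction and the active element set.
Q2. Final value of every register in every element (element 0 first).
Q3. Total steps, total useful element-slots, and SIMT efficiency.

step 0: c <- ((b // 5) + 8)          {0,1,2,3,4,5,6,7}
step 1: c <- ((c // 5) + (c % 2))    {0,1,2,3,4,5,6,7}
step 2: eval (element <= (c // 4))   {0,1,2,3,4,5,6,7}
step 3: c <- (6 * min(element, -7))  {0}
step 4: b <- c                       {0}
step 5: c <- ((b - 11) // 4)         {0}
step 6: b <- min(c, (element % 4))   {1,2,3,4,5,6,7}
step 7: b <- min(b, (0 + 0))         {0,1,2,3,4,5,6,7}

Answer: 8 steps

b: -42,0,0,0,0,0,0,0
c: -14,1,1,1,1,2,2,2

steps = 8; useful = 42; efficiency = 42/64 = 21/32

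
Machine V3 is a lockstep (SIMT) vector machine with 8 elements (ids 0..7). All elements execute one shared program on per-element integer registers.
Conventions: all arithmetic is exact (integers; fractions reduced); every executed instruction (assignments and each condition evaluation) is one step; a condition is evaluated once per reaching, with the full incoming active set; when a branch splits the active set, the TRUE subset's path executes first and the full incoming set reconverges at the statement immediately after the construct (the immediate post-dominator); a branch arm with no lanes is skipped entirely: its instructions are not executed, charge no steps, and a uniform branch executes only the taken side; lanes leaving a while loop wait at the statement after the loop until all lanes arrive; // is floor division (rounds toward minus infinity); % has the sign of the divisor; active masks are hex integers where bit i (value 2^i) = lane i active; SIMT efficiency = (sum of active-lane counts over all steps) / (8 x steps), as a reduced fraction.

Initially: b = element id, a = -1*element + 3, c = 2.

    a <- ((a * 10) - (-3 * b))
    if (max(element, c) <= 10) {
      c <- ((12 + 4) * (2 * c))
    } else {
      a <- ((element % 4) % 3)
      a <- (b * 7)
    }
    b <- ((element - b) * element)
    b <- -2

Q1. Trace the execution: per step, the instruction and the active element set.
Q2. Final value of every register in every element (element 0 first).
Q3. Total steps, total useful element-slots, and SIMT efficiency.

step 0: a <- ((a * 10) - (-3 * b))   0xff
step 1: eval (max(element, c) <= 10) 0xff
step 2: c <- ((12 + 4) * (2 * c))    0xff
step 3: b <- ((element - b) * element) 0xff
step 4: b <- -2                      0xff

Answer: 5 steps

b: -2,-2,-2,-2,-2,-2,-2,-2
a: 30,23,16,9,2,-5,-12,-19
c: 64,64,64,64,64,64,64,64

steps = 5; useful = 40; efficiency = 40/40 = 1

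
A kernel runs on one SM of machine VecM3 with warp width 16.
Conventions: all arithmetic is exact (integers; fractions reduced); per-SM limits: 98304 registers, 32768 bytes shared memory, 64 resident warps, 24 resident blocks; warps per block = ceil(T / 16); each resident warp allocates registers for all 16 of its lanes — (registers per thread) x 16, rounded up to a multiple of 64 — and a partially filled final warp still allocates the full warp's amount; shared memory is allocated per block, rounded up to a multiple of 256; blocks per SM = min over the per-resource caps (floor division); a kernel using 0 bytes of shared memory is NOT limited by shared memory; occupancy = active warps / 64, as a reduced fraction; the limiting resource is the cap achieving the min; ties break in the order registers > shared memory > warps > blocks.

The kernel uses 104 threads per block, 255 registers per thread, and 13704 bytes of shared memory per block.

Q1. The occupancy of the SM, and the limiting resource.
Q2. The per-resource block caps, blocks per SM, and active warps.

Answer: occupancy 7/32, limited by shared memory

registers: 3 blocks
shared memory: 2 blocks
warps: 9 blocks
blocks: 24 blocks

Answer: 2 blocks, 14 active warps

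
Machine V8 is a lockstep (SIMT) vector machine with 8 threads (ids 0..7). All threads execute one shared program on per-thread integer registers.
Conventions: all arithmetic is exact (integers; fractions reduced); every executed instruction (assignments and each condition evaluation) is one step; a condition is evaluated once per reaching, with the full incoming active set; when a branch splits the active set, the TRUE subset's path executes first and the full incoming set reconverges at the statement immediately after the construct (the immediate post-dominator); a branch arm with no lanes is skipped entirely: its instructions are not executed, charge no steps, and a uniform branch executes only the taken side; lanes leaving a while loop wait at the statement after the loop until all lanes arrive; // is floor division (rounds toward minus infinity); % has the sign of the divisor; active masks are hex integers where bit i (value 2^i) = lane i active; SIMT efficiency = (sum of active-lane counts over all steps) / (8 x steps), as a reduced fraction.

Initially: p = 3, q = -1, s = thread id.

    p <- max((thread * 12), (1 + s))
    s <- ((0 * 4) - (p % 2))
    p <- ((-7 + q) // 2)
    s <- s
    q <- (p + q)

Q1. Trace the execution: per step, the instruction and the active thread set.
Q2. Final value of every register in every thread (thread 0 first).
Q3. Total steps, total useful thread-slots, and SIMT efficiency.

step 0: p <- max((thread * 12), (1 + s)) 0xff
step 1: s <- ((0 * 4) - (p % 2))     0xff
step 2: p <- ((-7 + q) // 2)         0xff
step 3: s <- s                       0xff
step 4: q <- (p + q)                 0xff

Answer: 5 steps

p: -4,-4,-4,-4,-4,-4,-4,-4
q: -5,-5,-5,-5,-5,-5,-5,-5
s: -1,0,0,0,0,0,0,0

steps = 5; useful = 40; efficiency = 40/40 = 1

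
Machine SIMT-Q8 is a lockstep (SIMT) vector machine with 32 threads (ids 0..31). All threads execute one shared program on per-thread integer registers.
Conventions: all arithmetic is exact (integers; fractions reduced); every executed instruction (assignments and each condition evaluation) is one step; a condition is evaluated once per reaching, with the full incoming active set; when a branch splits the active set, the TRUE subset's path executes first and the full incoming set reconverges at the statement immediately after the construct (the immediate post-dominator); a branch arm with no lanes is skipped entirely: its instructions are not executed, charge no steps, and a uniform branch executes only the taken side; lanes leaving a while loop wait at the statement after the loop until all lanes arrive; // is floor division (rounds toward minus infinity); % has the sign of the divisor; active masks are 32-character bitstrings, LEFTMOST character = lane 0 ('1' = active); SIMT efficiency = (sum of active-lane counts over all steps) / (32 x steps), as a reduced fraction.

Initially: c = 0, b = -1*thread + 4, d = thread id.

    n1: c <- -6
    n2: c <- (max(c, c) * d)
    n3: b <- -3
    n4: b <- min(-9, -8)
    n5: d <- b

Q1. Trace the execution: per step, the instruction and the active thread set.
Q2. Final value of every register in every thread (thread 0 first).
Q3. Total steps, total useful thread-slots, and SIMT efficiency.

step 0: c <- -6                      11111111111111111111111111111111
step 1: c <- (max(c, c) * d)         11111111111111111111111111111111
step 2: b <- -3                      11111111111111111111111111111111
step 3: b <- min(-9, -8)             11111111111111111111111111111111
step 4: d <- b                       11111111111111111111111111111111

Answer: 5 steps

c: 0,-6,-12,-18,-24,-30,-36,-42,-48,-54,-60,-66,-72,-78,-84,-90,-96,-102,-108,-114,-120,-126,-132,-138,-144,-150,-156,-162,-168,-174,-180,-186
b: -9,-9,-9,-9,-9,-9,-9,-9,-9,-9,-9,-9,-9,-9,-9,-9,-9,-9,-9,-9,-9,-9,-9,-9,-9,-9,-9,-9,-9,-9,-9,-9
d: -9,-9,-9,-9,-9,-9,-9,-9,-9,-9,-9,-9,-9,-9,-9,-9,-9,-9,-9,-9,-9,-9,-9,-9,-9,-9,-9,-9,-9,-9,-9,-9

steps = 5; useful = 160; efficiency = 160/160 = 1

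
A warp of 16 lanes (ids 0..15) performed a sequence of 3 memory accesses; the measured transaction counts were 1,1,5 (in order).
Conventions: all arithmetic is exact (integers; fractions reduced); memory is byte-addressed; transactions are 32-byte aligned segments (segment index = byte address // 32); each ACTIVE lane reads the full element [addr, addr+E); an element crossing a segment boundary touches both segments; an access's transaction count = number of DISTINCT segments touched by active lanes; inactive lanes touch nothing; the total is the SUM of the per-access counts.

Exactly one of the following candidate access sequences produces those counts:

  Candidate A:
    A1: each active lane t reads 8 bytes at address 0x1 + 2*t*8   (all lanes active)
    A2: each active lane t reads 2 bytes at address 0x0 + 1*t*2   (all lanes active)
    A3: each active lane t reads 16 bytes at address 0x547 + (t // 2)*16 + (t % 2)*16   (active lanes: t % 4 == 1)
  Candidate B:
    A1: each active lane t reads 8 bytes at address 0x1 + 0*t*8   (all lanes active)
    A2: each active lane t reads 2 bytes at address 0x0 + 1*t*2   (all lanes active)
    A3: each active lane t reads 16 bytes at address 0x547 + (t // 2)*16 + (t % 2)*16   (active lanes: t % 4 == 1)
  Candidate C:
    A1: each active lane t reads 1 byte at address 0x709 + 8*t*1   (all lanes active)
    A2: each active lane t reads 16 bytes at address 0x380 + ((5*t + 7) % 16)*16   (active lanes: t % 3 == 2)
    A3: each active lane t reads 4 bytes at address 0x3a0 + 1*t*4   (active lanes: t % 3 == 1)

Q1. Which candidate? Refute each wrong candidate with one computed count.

A: A1 gives 8 transactions, not 1
C: A1 gives 5 transactions, not 1
B: all counts match (1,1,5)

Answer: B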